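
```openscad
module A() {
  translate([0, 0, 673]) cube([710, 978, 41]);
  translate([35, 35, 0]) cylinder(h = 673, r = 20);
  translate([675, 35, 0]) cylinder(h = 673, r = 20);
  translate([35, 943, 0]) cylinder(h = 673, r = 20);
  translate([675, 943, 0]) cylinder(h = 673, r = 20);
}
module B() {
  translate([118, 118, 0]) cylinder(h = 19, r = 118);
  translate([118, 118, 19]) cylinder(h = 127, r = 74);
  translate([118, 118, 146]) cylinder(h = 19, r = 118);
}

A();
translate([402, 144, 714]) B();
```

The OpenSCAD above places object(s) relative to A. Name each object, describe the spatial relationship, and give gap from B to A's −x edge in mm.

The spool's min-x is at 402; the table's min-x is 0; gap = 402 mm.

A is a table. B is a spool. The spool is on top of the table. The gap from the spool to the table's −x edge is 402 mm.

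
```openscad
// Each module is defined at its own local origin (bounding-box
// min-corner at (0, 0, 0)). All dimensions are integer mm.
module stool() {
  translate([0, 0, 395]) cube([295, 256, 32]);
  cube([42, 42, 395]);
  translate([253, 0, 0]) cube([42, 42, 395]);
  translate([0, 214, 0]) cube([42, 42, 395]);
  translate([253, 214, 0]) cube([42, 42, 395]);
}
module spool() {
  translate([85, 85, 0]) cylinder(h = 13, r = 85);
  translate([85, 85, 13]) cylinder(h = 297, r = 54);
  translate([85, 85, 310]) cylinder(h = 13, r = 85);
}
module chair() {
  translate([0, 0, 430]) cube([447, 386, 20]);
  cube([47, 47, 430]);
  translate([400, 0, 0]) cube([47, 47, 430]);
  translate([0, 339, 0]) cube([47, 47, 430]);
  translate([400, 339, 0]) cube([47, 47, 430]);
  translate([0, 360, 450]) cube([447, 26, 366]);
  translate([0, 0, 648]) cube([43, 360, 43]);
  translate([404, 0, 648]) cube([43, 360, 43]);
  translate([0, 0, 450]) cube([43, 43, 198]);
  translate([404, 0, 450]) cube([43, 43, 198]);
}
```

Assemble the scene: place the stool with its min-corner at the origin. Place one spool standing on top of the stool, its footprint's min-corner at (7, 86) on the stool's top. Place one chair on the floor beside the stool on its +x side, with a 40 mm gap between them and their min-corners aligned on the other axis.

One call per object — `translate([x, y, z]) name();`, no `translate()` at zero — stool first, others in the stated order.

stool();
translate([7, 86, 427]) spool();
translate([335, 0, 0]) chair();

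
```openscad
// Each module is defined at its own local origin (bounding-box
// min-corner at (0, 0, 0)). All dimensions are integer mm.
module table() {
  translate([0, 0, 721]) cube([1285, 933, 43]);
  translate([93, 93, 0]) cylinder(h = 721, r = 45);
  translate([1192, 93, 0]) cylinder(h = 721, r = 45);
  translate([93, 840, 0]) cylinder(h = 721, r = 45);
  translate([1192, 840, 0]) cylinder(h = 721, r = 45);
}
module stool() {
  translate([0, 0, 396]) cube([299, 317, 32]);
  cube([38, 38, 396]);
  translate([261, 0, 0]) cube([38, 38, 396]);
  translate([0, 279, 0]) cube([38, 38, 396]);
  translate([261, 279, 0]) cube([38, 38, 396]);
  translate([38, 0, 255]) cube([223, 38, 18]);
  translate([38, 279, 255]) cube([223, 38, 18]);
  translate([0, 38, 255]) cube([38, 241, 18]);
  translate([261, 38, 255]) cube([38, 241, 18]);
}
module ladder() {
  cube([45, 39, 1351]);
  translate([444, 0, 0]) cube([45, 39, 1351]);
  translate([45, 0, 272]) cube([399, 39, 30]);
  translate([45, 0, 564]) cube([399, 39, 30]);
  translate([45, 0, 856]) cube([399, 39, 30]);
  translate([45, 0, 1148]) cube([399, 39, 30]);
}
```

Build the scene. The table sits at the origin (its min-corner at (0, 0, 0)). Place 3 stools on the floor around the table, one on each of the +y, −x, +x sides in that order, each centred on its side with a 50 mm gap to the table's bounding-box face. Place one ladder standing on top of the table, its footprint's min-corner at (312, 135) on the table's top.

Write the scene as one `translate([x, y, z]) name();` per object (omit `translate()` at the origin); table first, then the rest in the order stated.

table();
translate([493, 983, 0]) stool();
translate([-349, 308, 0]) stool();
translate([1335, 308, 0]) stool();
translate([312, 135, 764]) ladder();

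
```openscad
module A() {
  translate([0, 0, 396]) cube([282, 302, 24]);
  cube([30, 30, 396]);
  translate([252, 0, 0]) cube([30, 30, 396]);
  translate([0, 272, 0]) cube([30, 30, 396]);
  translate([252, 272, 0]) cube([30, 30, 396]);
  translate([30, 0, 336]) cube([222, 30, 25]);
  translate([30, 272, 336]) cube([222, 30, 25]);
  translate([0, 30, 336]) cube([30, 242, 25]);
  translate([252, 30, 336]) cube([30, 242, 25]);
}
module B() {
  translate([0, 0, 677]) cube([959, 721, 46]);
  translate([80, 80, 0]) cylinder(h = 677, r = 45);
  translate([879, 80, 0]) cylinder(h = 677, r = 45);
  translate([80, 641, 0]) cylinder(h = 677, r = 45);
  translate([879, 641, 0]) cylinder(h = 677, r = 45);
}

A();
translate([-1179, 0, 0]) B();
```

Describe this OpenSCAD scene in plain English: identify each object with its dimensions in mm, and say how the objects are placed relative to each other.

A is a four-legged stool. The seat is 282×302 mm, 24 mm thick, top at z = 420 mm. It stands on four square legs, each 30×30 mm in cross-section, from z = 0 to the seat underside, each flush with a corner of the seat. Four stretchers, 30 mm wide and 25 mm tall, connect adjacent legs with their undersides at z = 336 mm, each running between the inner faces of the legs it joins and aligned with the legs' outer faces on the other axis.

B is a table: top 959 mm (x) × 721 mm (y), 46 mm thick, upper face at z = 723 mm, on four round legs of 90 mm diameter, each leg's bounding box inset 35 mm from the nearest pair of top edges, running from z = 0 to the bottom of the top.

The table is on the floor beside the stool on its −x side.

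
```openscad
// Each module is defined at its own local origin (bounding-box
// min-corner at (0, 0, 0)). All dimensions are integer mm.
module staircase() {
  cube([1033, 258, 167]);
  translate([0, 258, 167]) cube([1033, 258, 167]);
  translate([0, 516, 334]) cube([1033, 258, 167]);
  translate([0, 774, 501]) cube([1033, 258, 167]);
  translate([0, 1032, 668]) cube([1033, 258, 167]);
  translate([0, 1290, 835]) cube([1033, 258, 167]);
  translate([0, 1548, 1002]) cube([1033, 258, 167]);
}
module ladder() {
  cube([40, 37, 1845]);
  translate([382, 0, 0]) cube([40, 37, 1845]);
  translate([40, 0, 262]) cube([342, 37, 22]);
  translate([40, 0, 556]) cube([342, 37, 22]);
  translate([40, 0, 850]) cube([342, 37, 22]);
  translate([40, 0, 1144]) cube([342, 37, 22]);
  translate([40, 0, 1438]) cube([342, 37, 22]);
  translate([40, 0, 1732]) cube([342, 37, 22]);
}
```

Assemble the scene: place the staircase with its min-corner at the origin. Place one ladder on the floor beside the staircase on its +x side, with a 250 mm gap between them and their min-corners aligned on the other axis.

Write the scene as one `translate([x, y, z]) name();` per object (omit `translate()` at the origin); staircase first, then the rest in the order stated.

staircase();
translate([1283, 0, 0]) ladder();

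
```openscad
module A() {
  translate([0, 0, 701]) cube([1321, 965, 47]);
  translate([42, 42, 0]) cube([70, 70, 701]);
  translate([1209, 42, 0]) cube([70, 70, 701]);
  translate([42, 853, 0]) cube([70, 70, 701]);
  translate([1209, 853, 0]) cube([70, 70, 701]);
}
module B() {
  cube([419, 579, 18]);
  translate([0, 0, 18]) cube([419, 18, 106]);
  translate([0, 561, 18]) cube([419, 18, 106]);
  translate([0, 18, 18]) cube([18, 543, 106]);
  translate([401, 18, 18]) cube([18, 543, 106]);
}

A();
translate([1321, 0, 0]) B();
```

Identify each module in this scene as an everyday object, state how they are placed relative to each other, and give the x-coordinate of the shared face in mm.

A is a table. B is an open box. The open box is against the table's +x side, with their −y faces flush. The x-coordinate of the shared face is 1321 mm.

The table's +x face and the open box's −x face are both at x = 1321 mm.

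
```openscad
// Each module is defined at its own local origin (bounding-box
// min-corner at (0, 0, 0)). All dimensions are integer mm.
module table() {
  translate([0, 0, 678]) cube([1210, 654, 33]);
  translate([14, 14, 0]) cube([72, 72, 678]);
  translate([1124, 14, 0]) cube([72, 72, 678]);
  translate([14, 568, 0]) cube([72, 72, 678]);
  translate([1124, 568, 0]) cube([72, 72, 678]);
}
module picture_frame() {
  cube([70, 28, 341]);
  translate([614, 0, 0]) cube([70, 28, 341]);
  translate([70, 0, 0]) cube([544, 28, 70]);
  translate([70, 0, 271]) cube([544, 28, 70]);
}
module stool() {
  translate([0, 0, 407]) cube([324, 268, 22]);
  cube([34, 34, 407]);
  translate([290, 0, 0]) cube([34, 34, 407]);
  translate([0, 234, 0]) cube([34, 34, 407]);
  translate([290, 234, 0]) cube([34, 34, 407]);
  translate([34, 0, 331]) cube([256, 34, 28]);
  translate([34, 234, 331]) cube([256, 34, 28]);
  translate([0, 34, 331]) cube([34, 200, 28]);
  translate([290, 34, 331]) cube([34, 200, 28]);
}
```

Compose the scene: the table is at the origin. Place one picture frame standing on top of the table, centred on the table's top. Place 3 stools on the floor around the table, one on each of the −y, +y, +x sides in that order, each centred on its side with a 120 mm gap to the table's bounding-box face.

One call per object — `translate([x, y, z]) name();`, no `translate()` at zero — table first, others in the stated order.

table();
translate([263, 313, 711]) picture_frame();
translate([443, -388, 0]) stool();
translate([443, 774, 0]) stool();
translate([1330, 193, 0]) stool();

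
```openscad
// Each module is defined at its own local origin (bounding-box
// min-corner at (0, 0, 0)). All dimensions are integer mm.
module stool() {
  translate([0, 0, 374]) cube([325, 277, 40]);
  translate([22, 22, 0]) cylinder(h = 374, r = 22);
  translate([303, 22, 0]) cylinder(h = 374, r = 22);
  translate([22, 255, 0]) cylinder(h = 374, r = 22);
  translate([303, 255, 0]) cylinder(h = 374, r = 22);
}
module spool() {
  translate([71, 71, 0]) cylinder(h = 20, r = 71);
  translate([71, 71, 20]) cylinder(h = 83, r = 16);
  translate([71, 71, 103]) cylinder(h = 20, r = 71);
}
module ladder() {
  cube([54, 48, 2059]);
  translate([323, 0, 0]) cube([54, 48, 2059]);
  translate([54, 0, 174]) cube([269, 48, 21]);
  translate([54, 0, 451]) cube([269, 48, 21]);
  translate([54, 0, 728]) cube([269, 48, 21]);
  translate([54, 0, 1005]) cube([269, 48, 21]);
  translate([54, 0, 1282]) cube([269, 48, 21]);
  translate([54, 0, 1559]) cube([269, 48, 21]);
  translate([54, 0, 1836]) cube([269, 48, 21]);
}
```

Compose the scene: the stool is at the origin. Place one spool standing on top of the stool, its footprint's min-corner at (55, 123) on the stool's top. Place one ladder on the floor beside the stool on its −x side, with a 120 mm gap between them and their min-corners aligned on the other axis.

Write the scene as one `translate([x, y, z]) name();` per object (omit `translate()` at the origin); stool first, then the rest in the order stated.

stool();
translate([55, 123, 414]) spool();
translate([-497, 0, 0]) ladder();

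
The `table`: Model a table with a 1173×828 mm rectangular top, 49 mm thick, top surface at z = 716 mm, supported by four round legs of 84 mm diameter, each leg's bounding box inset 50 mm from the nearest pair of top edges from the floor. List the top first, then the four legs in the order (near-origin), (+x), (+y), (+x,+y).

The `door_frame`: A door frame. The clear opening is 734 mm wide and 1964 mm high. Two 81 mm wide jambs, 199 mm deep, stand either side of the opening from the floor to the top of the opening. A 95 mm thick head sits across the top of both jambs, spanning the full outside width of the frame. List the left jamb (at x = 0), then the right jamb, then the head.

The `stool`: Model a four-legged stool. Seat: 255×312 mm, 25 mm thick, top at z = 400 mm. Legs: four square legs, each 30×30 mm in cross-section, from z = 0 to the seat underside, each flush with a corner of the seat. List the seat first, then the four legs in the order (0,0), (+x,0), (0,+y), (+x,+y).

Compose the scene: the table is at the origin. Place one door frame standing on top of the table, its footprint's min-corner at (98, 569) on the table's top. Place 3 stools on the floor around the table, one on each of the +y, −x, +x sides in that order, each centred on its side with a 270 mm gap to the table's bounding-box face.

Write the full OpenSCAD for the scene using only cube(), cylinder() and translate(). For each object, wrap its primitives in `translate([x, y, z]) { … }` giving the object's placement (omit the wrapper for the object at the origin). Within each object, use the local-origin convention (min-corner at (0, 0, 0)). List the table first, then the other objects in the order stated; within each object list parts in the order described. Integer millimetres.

translate([0, 0, 667]) cube([1173, 828, 49]);
translate([92, 92, 0]) cylinder(h = 667, r = 42);
translate([1081, 92, 0]) cylinder(h = 667, r = 42);
translate([92, 736, 0]) cylinder(h = 667, r = 42);
translate([1081, 736, 0]) cylinder(h = 667, r = 42);
translate([98, 569, 716]) {
  cube([81, 199, 1964]);
  translate([815, 0, 0]) cube([81, 199, 1964]);
  translate([0, 0, 1964]) cube([896, 199, 95]);
}
translate([459, 1098, 0]) {
  translate([0, 0, 375]) cube([255, 312, 25]);
  cube([30, 30, 375]);
  translate([225, 0, 0]) cube([30, 30, 375]);
  translate([0, 282, 0]) cube([30, 30, 375]);
  translate([225, 282, 0]) cube([30, 30, 375]);
}
translate([-525, 258, 0]) {
  translate([0, 0, 375]) cube([255, 312, 25]);
  cube([30, 30, 375]);
  translate([225, 0, 0]) cube([30, 30, 375]);
  translate([0, 282, 0]) cube([30, 30, 375]);
  translate([225, 282, 0]) cube([30, 30, 375]);
}
translate([1443, 258, 0]) {
  translate([0, 0, 375]) cube([255, 312, 25]);
  cube([30, 30, 375]);
  translate([225, 0, 0]) cube([30, 30, 375]);
  translate([0, 282, 0]) cube([30, 30, 375]);
  translate([225, 282, 0]) cube([30, 30, 375]);
}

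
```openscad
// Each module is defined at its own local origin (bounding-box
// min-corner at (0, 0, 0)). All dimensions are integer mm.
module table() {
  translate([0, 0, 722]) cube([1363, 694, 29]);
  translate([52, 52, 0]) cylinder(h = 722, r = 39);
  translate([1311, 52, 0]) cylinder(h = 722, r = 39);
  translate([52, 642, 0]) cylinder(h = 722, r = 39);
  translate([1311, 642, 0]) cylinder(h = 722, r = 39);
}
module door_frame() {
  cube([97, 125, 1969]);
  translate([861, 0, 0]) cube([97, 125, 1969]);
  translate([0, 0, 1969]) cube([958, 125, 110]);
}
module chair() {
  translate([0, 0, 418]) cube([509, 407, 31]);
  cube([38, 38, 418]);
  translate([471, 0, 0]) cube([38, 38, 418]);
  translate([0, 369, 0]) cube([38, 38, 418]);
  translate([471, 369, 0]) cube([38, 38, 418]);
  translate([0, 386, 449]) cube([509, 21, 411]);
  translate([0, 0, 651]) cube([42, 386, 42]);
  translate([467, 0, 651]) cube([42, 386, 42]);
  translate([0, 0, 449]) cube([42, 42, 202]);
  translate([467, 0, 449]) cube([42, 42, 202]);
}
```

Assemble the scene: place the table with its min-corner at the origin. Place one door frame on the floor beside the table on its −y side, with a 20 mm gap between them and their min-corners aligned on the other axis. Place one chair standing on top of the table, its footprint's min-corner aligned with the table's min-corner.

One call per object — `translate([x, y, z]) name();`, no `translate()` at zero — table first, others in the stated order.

table();
translate([0, -145, 0]) door_frame();
translate([0, 0, 751]) chair();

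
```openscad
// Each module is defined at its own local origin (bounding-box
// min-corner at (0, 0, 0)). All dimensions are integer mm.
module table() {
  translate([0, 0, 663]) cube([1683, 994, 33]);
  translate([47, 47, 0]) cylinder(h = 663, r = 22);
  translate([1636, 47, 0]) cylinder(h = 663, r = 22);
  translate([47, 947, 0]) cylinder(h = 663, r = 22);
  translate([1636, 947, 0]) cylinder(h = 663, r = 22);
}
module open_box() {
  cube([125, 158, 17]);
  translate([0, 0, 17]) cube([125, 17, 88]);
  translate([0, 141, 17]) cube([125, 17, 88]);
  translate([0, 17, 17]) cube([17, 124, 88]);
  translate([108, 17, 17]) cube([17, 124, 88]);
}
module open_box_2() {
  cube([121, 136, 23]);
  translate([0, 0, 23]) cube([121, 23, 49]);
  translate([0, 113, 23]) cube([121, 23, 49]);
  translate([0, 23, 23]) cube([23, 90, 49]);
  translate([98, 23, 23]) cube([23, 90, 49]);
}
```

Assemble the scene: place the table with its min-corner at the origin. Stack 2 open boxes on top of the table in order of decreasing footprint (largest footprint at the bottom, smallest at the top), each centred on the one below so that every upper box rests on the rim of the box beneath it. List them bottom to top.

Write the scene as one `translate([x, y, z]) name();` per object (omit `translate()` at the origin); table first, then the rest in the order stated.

table();
translate([779, 418, 696]) open_box();
translate([781, 429, 801]) open_box_2();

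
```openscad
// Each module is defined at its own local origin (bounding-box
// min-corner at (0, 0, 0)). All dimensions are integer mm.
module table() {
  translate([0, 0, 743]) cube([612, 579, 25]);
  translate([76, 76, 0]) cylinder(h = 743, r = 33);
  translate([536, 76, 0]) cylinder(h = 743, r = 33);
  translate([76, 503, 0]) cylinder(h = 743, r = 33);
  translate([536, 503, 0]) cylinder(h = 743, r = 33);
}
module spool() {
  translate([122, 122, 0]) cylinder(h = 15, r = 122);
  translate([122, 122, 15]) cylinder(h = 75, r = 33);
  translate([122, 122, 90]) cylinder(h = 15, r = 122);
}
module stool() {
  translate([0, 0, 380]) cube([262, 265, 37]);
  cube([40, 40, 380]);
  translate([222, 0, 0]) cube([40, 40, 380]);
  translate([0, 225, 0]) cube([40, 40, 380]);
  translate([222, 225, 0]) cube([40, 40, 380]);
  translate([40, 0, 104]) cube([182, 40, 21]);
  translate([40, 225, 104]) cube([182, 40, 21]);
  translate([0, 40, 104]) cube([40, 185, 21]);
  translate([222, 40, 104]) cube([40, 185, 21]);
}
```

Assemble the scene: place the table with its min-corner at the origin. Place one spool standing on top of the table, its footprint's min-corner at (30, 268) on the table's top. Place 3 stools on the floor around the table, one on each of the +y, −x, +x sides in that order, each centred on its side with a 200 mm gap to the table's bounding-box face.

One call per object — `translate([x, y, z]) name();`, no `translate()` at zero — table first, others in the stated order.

table();
translate([30, 268, 768]) spool();
translate([175, 779, 0]) stool();
translate([-462, 157, 0]) stool();
translate([812, 157, 0]) stool();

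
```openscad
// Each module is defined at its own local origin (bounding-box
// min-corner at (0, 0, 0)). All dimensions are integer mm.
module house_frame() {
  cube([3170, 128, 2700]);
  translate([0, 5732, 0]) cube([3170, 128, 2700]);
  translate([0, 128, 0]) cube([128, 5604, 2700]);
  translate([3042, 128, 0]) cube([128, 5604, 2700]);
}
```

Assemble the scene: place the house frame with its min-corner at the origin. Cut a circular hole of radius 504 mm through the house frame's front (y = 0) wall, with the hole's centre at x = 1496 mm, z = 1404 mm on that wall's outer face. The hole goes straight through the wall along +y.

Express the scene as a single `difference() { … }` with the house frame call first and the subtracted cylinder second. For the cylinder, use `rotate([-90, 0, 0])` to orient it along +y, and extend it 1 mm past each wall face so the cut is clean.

difference() {
  house_frame();
  translate([1496, -1, 1404]) rotate([-90, 0, 0]) cylinder(h = 130, r = 504);
}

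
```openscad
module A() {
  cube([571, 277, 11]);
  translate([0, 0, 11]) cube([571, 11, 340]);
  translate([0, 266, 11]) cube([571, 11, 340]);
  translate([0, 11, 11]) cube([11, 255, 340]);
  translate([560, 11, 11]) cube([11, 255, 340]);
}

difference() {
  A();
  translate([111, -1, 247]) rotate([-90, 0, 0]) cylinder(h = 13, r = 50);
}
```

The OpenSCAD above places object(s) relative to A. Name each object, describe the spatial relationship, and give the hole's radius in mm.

The subtracted cylinder has r = 50 mm.

A is an open box. The open box has a circular hole through its front wall. The hole's radius is 50 mm.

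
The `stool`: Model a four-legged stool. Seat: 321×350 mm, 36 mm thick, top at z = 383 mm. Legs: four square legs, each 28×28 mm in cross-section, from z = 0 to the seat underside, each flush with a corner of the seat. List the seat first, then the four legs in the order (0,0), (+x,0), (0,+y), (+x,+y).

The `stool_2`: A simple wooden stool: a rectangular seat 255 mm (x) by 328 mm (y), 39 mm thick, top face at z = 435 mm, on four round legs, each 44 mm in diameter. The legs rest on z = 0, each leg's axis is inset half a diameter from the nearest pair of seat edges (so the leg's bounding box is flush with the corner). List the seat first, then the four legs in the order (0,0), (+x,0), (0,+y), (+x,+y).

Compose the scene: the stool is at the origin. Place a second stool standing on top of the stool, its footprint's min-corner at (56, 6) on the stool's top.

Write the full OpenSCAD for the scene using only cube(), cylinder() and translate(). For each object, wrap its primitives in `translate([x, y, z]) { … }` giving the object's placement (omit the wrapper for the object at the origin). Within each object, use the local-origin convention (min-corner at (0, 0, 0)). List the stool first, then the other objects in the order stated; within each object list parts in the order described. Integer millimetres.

translate([0, 0, 347]) cube([321, 350, 36]);
cube([28, 28, 347]);
translate([293, 0, 0]) cube([28, 28, 347]);
translate([0, 322, 0]) cube([28, 28, 347]);
translate([293, 322, 0]) cube([28, 28, 347]);
translate([56, 6, 383]) {
  translate([0, 0, 396]) cube([255, 328, 39]);
  translate([22, 22, 0]) cylinder(h = 396, r = 22);
  translate([233, 22, 0]) cylinder(h = 396, r = 22);
  translate([22, 306, 0]) cylinder(h = 396, r = 22);
  translate([233, 306, 0]) cylinder(h = 396, r = 22);
}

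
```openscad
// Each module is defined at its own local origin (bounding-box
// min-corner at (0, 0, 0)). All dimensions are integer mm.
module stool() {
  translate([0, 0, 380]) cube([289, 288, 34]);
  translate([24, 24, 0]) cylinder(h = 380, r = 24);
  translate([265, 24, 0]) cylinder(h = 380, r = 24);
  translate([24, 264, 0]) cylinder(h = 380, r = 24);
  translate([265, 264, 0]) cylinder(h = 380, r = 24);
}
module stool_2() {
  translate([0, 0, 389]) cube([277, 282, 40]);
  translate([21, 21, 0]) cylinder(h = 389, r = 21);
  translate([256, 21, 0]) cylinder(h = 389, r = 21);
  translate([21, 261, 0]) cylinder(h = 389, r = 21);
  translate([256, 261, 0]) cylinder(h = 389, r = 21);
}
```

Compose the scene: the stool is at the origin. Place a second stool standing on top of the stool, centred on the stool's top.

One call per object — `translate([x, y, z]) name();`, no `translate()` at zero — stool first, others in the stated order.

stool();
translate([6, 3, 414]) stool_2();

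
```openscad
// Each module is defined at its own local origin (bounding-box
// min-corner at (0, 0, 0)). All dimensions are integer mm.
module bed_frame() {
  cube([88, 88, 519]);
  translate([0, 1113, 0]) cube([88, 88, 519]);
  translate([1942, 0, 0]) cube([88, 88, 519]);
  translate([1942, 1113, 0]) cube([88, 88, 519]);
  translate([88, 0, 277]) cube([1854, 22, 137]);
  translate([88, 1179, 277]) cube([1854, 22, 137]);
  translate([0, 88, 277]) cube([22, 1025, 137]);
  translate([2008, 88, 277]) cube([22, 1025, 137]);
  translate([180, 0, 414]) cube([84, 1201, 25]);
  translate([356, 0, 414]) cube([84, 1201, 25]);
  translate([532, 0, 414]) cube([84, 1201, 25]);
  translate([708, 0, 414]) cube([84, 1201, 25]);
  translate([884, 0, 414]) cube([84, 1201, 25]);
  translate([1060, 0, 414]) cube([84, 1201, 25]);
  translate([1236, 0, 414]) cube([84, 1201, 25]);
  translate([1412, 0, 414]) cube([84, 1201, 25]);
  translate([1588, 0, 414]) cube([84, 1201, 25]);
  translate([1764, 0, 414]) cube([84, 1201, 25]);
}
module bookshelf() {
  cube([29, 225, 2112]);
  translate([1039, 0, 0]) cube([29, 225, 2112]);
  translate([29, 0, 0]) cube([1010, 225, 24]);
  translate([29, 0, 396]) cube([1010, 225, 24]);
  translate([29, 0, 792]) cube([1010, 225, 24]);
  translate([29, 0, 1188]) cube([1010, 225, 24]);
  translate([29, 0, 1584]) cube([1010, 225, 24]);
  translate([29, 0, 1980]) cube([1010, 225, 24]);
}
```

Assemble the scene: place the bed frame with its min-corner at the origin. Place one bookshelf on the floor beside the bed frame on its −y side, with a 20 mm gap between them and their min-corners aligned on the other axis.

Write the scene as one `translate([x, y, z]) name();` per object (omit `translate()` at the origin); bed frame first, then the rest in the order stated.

bed_frame();
translate([0, -245, 0]) bookshelf();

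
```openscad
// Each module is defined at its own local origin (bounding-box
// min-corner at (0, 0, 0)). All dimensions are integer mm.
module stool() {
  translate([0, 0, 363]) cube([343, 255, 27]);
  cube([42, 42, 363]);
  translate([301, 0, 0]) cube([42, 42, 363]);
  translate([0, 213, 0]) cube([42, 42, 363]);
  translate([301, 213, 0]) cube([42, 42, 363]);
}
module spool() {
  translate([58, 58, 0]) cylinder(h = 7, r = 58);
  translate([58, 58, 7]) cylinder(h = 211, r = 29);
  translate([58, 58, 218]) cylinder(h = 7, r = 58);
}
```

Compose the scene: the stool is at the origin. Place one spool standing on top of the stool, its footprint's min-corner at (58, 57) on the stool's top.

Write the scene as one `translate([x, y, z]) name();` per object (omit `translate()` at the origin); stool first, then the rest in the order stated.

stool();
translate([58, 57, 390]) spool();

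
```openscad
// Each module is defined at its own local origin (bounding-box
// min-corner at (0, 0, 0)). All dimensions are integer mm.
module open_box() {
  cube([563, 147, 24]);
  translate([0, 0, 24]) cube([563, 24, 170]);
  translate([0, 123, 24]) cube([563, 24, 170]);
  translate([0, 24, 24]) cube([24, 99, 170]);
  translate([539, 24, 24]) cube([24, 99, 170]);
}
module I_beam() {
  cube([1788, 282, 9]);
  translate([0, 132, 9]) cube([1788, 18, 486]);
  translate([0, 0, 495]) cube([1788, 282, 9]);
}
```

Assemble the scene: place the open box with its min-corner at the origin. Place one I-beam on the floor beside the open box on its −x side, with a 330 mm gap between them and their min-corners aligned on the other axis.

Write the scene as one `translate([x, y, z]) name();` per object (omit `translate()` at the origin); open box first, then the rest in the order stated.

open_box();
translate([-2118, 0, 0]) I_beam();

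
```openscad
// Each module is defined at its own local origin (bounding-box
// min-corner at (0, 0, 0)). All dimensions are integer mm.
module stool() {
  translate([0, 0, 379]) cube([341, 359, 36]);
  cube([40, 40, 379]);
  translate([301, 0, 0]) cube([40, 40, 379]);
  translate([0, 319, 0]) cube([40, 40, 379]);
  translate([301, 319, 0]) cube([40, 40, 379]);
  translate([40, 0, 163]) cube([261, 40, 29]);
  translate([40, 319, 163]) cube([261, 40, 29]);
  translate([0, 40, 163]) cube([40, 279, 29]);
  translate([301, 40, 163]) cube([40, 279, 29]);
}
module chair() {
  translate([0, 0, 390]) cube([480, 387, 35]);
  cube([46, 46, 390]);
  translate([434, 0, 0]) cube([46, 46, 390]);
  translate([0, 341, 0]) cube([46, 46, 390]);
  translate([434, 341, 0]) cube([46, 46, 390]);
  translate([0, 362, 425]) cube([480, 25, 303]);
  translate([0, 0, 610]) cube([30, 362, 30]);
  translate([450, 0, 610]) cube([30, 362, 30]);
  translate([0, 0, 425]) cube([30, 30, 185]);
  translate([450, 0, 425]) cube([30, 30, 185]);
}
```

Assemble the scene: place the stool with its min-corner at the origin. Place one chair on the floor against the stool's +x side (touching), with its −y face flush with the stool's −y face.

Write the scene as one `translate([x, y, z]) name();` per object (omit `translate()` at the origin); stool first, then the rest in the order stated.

stool();
translate([341, 0, 0]) chair();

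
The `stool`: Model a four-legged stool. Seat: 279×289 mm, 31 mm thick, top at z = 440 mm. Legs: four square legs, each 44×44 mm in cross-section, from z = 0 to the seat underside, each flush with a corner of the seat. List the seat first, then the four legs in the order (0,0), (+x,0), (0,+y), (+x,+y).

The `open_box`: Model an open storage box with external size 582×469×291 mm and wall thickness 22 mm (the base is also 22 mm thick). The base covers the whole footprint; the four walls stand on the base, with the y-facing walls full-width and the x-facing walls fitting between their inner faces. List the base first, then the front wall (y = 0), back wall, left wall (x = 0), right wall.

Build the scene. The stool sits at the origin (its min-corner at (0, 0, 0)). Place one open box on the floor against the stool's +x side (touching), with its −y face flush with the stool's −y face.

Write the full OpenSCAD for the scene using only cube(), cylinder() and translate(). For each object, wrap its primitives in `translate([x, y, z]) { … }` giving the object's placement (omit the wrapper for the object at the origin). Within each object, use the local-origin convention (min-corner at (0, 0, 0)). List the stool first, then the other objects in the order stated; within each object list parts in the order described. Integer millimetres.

translate([0, 0, 409]) cube([279, 289, 31]);
cube([44, 44, 409]);
translate([235, 0, 0]) cube([44, 44, 409]);
translate([0, 245, 0]) cube([44, 44, 409]);
translate([235, 245, 0]) cube([44, 44, 409]);
translate([279, 0, 0]) {
  cube([582, 469, 22]);
  translate([0, 0, 22]) cube([582, 22, 269]);
  translate([0, 447, 22]) cube([582, 22, 269]);
  translate([0, 22, 22]) cube([22, 425, 269]);
  translate([560, 22, 22]) cube([22, 425, 269]);
}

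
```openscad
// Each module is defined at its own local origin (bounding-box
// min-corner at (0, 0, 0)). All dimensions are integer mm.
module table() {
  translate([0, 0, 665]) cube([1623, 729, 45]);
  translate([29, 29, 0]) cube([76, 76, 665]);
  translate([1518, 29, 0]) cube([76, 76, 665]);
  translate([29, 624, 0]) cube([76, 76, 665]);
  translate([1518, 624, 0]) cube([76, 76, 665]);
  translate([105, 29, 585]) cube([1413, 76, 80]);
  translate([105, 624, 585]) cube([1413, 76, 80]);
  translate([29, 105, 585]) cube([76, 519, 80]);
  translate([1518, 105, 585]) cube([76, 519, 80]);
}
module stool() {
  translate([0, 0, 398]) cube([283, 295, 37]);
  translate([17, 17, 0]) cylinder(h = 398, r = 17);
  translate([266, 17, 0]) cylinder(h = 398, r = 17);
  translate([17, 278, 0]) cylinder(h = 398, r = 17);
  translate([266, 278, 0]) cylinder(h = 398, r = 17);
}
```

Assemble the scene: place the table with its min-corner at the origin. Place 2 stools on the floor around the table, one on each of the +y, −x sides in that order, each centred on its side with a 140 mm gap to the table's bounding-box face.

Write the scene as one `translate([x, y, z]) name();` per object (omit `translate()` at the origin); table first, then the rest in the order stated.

table();
translate([670, 869, 0]) stool();
translate([-423, 217, 0]) stool();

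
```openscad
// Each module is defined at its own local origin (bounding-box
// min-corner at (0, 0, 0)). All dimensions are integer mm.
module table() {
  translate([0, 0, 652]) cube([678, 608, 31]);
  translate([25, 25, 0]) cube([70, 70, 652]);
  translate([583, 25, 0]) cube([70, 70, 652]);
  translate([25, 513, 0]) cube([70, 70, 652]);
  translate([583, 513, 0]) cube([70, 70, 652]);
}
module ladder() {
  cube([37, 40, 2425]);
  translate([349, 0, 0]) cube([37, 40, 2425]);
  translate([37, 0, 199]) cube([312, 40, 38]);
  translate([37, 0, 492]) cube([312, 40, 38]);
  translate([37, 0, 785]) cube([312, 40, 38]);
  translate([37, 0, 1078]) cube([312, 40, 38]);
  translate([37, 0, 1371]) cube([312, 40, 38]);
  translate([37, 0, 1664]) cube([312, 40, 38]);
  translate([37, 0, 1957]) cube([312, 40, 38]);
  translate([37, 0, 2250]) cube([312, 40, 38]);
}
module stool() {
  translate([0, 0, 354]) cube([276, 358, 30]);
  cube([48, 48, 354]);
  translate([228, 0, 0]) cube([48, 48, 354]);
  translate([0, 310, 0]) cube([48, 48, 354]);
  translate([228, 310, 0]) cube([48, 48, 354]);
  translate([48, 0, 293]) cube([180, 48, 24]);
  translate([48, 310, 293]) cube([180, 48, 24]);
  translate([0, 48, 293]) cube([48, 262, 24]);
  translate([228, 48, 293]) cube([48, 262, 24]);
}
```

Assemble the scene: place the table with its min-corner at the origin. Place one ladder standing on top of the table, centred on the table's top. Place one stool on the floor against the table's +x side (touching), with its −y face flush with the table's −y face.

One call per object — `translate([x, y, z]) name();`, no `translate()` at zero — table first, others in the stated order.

table();
translate([146, 284, 683]) ladder();
translate([678, 0, 0]) stool();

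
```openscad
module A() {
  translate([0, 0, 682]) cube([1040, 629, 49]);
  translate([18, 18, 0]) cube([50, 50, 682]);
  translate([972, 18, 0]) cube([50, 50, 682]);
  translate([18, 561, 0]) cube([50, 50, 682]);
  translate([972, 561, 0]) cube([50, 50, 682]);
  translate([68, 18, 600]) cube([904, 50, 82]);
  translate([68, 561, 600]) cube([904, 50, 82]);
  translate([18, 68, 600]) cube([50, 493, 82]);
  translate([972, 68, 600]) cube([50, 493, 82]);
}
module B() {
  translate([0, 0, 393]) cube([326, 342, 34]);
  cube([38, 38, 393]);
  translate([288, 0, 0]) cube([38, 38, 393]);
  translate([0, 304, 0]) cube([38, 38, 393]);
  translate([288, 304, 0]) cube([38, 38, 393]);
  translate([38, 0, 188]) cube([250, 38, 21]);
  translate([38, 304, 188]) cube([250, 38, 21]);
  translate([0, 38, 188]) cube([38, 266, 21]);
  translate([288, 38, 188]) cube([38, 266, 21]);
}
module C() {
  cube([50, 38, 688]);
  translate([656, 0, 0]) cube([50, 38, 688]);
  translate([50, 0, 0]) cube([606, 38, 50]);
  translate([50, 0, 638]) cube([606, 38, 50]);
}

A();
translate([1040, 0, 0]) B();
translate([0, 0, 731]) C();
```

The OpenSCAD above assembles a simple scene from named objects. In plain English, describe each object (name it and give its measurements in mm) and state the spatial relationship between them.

A is a table: top 1040 mm (x) × 629 mm (y), 49 mm thick, upper face at z = 731 mm, on four 50×50 mm square legs, each inset 18 mm from the nearest pair of top edges, running from z = 0 to the bottom of the top. Four apron rails, 50 mm thick and 82 mm tall, run between adjacent legs with their top edges flush with the underside of the top and their outer faces flush with the legs' outer faces.

B is a simple wooden stool: a rectangular seat 326 mm (x) by 342 mm (y), 34 mm thick, top face at z = 427 mm, on four square legs, each 38×38 mm in cross-section. The legs rest on z = 0, each flush with a corner of the seat. Four stretchers, 38 mm wide and 21 mm tall, connect adjacent legs with their undersides at z = 188 mm, each running between the inner faces of the legs it joins and aligned with the legs' outer faces on the other axis.

C is a picture frame with a 606×588 mm rectangular opening (x by z) and a uniform 50 mm border on every side. Frame depth is 38 mm along y. It is built from two vertical stiles running the full outside height and two horizontal rails spanning the gap between the stiles.

The stool is against the table's +x side, with their −y faces flush. The picture frame is on top of the table.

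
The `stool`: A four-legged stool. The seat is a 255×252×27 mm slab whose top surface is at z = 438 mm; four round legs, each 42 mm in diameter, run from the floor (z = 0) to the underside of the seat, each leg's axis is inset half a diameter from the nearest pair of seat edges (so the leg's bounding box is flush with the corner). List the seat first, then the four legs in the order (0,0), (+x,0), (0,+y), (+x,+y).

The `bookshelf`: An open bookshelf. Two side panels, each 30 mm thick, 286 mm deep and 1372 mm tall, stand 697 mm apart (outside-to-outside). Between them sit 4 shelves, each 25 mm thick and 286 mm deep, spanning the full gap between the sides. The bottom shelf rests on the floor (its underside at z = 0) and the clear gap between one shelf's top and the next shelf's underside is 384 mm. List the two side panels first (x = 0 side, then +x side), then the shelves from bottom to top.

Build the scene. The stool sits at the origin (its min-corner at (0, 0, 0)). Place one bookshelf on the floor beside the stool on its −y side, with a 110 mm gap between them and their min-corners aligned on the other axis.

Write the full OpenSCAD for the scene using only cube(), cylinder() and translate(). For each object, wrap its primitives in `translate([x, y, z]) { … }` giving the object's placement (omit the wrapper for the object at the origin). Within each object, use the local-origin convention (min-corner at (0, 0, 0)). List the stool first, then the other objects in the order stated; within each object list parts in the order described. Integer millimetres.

translate([0, 0, 411]) cube([255, 252, 27]);
translate([21, 21, 0]) cylinder(h = 411, r = 21);
translate([234, 21, 0]) cylinder(h = 411, r = 21);
translate([21, 231, 0]) cylinder(h = 411, r = 21);
translate([234, 231, 0]) cylinder(h = 411, r = 21);
translate([0, -396, 0]) {
  cube([30, 286, 1372]);
  translate([667, 0, 0]) cube([30, 286, 1372]);
  translate([30, 0, 0]) cube([637, 286, 25]);
  translate([30, 0, 409]) cube([637, 286, 25]);
  translate([30, 0, 818]) cube([637, 286, 25]);
  translate([30, 0, 1227]) cube([637, 286, 25]);
}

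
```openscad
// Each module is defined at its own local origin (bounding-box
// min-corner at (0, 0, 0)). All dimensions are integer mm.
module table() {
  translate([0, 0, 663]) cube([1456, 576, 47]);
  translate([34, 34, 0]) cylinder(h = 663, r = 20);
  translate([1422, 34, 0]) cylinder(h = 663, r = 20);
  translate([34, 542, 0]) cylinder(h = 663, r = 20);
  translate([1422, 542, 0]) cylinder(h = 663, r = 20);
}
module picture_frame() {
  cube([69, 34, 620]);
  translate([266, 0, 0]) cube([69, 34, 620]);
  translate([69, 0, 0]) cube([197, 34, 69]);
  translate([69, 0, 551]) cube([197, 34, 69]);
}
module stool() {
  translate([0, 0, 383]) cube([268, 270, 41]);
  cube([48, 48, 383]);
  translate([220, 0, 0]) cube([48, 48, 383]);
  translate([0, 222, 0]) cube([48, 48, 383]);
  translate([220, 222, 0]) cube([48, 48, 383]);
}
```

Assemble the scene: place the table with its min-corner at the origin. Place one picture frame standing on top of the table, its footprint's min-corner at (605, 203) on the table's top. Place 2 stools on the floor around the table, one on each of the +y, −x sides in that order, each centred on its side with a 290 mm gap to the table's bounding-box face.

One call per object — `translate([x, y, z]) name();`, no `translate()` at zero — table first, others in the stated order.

table();
translate([605, 203, 710]) picture_frame();
translate([594, 866, 0]) stool();
translate([-558, 153, 0]) stool();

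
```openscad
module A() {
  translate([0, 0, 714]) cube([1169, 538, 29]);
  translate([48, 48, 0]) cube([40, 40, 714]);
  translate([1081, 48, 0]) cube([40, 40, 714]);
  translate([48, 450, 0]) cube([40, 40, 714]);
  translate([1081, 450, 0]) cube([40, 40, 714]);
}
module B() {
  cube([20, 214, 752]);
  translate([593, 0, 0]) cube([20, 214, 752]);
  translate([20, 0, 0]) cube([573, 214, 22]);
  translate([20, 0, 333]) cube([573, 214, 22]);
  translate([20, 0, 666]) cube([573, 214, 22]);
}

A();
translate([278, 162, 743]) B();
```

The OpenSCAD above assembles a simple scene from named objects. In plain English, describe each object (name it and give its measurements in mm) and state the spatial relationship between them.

A is a table with a 1169×538 mm rectangular top, 29 mm thick, top surface at z = 743 mm, supported by four 40×40 mm square legs, each inset 48 mm from the nearest pair of top edges, running from the floor.

B is an open bookshelf. Two side panels, each 20 mm thick, 214 mm deep and 752 mm tall, stand 613 mm apart (outside-to-outside). Between them sit 3 shelves, each 22 mm thick and 214 mm deep, spanning the full gap between the sides. The bottom shelf rests on the floor (its underside at z = 0) and the clear gap between one shelf's top and the next shelf's underside is 311 mm.

The bookshelf is on top of the table, centred.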